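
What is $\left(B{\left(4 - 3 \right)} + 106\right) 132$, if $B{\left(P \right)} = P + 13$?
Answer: $15840$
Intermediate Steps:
$B{\left(P \right)} = 13 + P$
$\left(B{\left(4 - 3 \right)} + 106\right) 132 = \left(\left(13 + \left(4 - 3\right)\right) + 106\right) 132 = \left(\left(13 + 1\right) + 106\right) 132 = \left(14 + 106\right) 132 = 120 \cdot 132 = 15840$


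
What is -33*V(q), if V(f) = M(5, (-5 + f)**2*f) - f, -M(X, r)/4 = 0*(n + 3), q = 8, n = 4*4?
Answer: 264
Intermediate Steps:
n = 16
M(X, r) = 0 (M(X, r) = -0*(16 + 3) = -0*19 = -4*0 = 0)
V(f) = -f (V(f) = 0 - f = -f)
-33*V(q) = -(-33)*8 = -33*(-8) = 264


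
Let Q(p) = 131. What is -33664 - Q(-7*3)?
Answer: -33795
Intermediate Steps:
-33664 - Q(-7*3) = -33664 - 1*131 = -33664 - 131 = -33795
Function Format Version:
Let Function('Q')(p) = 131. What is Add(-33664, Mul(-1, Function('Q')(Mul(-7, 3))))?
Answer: -33795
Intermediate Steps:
Add(-33664, Mul(-1, Function('Q')(Mul(-7, 3)))) = Add(-33664, Mul(-1, 131)) = Add(-33664, -131) = -33795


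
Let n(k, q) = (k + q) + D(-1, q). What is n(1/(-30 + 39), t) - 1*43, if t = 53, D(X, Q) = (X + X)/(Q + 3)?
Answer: 2539/252 ≈ 10.075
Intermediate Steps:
D(X, Q) = 2*X/(3 + Q) (D(X, Q) = (2*X)/(3 + Q) = 2*X/(3 + Q))
n(k, q) = k + q - 2/(3 + q) (n(k, q) = (k + q) + 2*(-1)/(3 + q) = (k + q) - 2/(3 + q) = k + q - 2/(3 + q))
n(1/(-30 + 39), t) - 1*43 = (-2 + (3 + 53)*(1/(-30 + 39) + 53))/(3 + 53) - 1*43 = (-2 + 56*(1/9 + 53))/56 - 43 = (-2 + 56*(⅑ + 53))/56 - 43 = (-2 + 56*(478/9))/56 - 43 = (-2 + 26768/9)/56 - 43 = (1/56)*(26750/9) - 43 = 13375/252 - 43 = 2539/252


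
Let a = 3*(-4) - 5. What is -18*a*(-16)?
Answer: -4896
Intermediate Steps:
a = -17 (a = -12 - 5 = -17)
-18*a*(-16) = -18*(-17)*(-16) = 306*(-16) = -4896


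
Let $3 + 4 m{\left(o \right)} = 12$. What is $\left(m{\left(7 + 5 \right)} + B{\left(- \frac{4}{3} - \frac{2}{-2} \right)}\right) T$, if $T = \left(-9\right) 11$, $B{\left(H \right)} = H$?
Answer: $- \frac{759}{4} \approx -189.75$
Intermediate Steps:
$m{\left(o \right)} = \frac{9}{4}$ ($m{\left(o \right)} = - \frac{3}{4} + \frac{1}{4} \cdot 12 = - \frac{3}{4} + 3 = \frac{9}{4}$)
$T = -99$
$\left(m{\left(7 + 5 \right)} + B{\left(- \frac{4}{3} - \frac{2}{-2} \right)}\right) T = \left(\frac{9}{4} - \left(-1 + \frac{4}{3}\right)\right) \left(-99\right) = \left(\frac{9}{4} - \frac{1}{3}\right) \left(-99\right) = \frac{23}{12} \left(-99\right) = - \frac{759}{4}$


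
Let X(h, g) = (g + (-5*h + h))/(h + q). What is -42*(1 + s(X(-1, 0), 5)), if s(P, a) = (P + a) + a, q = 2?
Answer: -630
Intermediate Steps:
X(h, g) = (g - 4*h)/(2 + h) (X(h, g) = (g + (-5*h + h))/(h + 2) = (g - 4*h)/(2 + h))
s(P, a) = P + 2*a
-42*(1 + s(X(-1, 0), 5)) = -42*(1 + ((0 - 4*(-1))/(2 - 1) + 2*5)) = -42*(1 + ((0 + 4)/1 + 10)) = -42*(1 + (1*4 + 10)) = -42*(1 + (4 + 10)) = -42*(1 + 14) = -42*15 = -630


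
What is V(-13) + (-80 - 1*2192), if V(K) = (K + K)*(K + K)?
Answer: -1596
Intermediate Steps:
V(K) = 4*K² (V(K) = (2*K)*(2*K) = 4*K²)
V(-13) + (-80 - 1*2192) = 4*(-13)² + (-80 - 1*2192) = 4*169 + (-80 - 2192) = 676 - 2272 = -1596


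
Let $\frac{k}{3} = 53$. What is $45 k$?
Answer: $7155$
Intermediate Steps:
$k = 159$ ($k = 3 \cdot 53 = 159$)
$45 k = 45 \cdot 159 = 7155$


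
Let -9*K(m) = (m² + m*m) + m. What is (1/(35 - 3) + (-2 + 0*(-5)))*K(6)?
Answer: 273/16 ≈ 17.063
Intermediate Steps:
K(m) = -2*m²/9 - m/9 (K(m) = -((m² + m*m) + m)/9 = -((m² + m²) + m)/9 = -(2*m² + m)/9 = -(m + 2*m²)/9 = -2*m²/9 - m/9)
(1/(35 - 3) + (-2 + 0*(-5)))*K(6) = (1/(35 - 3) + (-2 + 0*(-5)))*(-⅑*6*(1 + 2*6)) = (1/32 + (-2 + 0))*(-⅑*6*(1 + 12)) = (1/32 - 2)*(-⅑*6*13) = -63/32*(-26/3) = 273/16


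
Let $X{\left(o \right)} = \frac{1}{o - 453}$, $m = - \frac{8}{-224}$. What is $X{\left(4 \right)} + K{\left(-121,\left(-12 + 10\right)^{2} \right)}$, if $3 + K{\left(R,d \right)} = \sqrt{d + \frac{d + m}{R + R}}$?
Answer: $- \frac{1348}{449} + \frac{3 \sqrt{41986}}{308} \approx -1.0064$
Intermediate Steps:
$m = \frac{1}{28}$ ($m = \left(-8\right) \left(- \frac{1}{224}\right) = \frac{1}{28} \approx 0.035714$)
$X{\left(o \right)} = \frac{1}{-453 + o}$
$K{\left(R,d \right)} = -3 + \sqrt{d + \frac{\frac{1}{28} + d}{2 R}}$ ($K{\left(R,d \right)} = -3 + \sqrt{d + \frac{d + \frac{1}{28}}{R + R}} = -3 + \sqrt{d + \frac{\frac{1}{28} + d}{2 R}}$)
$X{\left(4 \right)} + K{\left(-121,\left(-12 + 10\right)^{2} \right)} = \frac{1}{-453 + 4} - \left(3 - \frac{\sqrt{14} \sqrt{\frac{1 + 28 \left(-12 + 10\right)^{2} + 56 \left(-121\right) \left(-12 + 10\right)^{2}}{-121}}}{28}\right) = \frac{1}{-449} - \left(3 - \frac{\sqrt{14} \sqrt{- \frac{1 + 28 \left(-2\right)^{2} + 56 \left(-121\right) \left(-2\right)^{2}}{121}}}{28}\right) = - \frac{1}{449} - \left(3 - \frac{\sqrt{14} \sqrt{- \frac{1 + 28 \cdot 4 + 56 \left(-121\right) 4}{121}}}{28}\right) = - \frac{1}{449} - \left(3 - \frac{\sqrt{14} \sqrt{- \frac{1 + 112 - 27104}{121}}}{28}\right) = - \frac{1}{449} - \left(3 - \frac{\sqrt{14} \sqrt{\left(- \frac{1}{121}\right) \left(-26991\right)}}{28}\right) = - \frac{1}{449} - \left(3 - \frac{\sqrt{14} \sqrt{\frac{26991}{121}}}{28}\right) = - \frac{1}{449} - \left(3 - \frac{\sqrt{14} \frac{3 \sqrt{2999}}{11}}{28}\right) = - \frac{1}{449} - \left(3 - \frac{3 \sqrt{41986}}{308}\right) = - \frac{1348}{449} + \frac{3 \sqrt{41986}}{308}$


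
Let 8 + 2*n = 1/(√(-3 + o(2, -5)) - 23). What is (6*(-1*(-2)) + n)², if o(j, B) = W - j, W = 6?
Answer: 123201/1936 ≈ 63.637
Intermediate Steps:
o(j, B) = 6 - j
n = -177/44 (n = -4 + 1/(2*(√(-3 + (6 - 1*2)) - 23)) = -4 + 1/(2*(√(-3 + (6 - 2)) - 23)) = -4 + 1/(2*(√(-3 + 4) - 23)) = -4 + 1/(2*(√1 - 23)) = -4 + 1/(2*(1 - 23)) = -4 + (½)/(-22) = -4 + (½)*(-1/22) = -4 - 1/44 = -177/44 ≈ -4.0227)
(6*(-1*(-2)) + n)² = (6*(-1*(-2)) - 177/44)² = (6*2 - 177/44)² = (12 - 177/44)² = (351/44)² = 123201/1936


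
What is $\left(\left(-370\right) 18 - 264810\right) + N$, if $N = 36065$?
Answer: $-235405$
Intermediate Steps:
$\left(\left(-370\right) 18 - 264810\right) + N = \left(\left(-370\right) 18 - 264810\right) + 36065 = \left(-6660 - 264810\right) + 36065 = -271470 + 36065 = -235405$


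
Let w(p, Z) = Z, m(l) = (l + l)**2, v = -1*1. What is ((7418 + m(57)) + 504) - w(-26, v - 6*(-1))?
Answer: 20913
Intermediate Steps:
v = -1
m(l) = 4*l**2 (m(l) = (2*l)**2 = 4*l**2)
((7418 + m(57)) + 504) - w(-26, v - 6*(-1)) = ((7418 + 4*57**2) + 504) - (-1 - 6*(-1)) = ((7418 + 4*3249) + 504) - (-1 + 6) = ((7418 + 12996) + 504) - 1*5 = (20414 + 504) - 5 = 20918 - 5 = 20913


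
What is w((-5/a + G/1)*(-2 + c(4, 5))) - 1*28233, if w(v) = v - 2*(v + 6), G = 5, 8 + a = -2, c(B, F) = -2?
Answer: -28223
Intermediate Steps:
a = -10 (a = -8 - 2 = -10)
w(v) = -12 - v (w(v) = v - 2*(6 + v) = v + (-12 - 2*v) = -12 - v)
w((-5/a + G/1)*(-2 + c(4, 5))) - 1*28233 = (-12 - (-5/(-10) + 5/1)*(-2 - 2)) - 1*28233 = (-12 - (-5*(-⅒) + 5*1)*(-4)) - 28233 = (-12 - (½ + 5)*(-4)) - 28233 = (-12 - 11*(-4)/2) - 28233 = (-12 - 1*(-22)) - 28233 = (-12 + 22) - 28233 = 10 - 28233 = -28223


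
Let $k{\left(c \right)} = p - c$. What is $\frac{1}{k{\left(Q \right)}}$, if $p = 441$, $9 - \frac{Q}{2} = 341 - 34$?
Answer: $\frac{1}{1037} \approx 0.00096432$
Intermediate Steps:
$Q = -596$ ($Q = 18 - 2 \left(341 - 34\right) = 18 - 614 = -596$)
$k{\left(c \right)} = 441 - c$
$\frac{1}{k{\left(Q \right)}} = \frac{1}{441 - -596} = \frac{1}{441 + 596} = \frac{1}{1037}$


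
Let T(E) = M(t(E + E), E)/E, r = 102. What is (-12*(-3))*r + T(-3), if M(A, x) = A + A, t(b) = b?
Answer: 3676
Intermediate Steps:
M(A, x) = 2*A
T(E) = 4 (T(E) = (2*(E + E))/E = (2*(2*E))/E = (4*E)/E = 4)
(-12*(-3))*r + T(-3) = -12*(-3)*102 + 4 = 36*102 + 4 = 3672 + 4 = 3676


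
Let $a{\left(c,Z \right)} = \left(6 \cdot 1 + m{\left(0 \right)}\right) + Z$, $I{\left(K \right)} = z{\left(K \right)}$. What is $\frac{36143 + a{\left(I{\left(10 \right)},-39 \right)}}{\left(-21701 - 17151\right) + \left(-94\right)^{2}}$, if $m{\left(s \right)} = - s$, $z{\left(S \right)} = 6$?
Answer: $- \frac{18055}{15008} \approx -1.203$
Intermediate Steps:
$I{\left(K \right)} = 6$
$a{\left(c,Z \right)} = 6 + Z$ ($a{\left(c,Z \right)} = \left(6 \cdot 1 - 0\right) + Z = \left(6 + 0\right) + Z = 6 + Z$)
$\frac{36143 + a{\left(I{\left(10 \right)},-39 \right)}}{\left(-21701 - 17151\right) + \left(-94\right)^{2}} = \frac{36143 + \left(6 - 39\right)}{\left(-21701 - 17151\right) + \left(-94\right)^{2}} = \frac{36143 - 33}{-38852 + 8836} = \frac{36110}{-30016} = 36110 \left(- \frac{1}{30016}\right) = - \frac{18055}{15008}$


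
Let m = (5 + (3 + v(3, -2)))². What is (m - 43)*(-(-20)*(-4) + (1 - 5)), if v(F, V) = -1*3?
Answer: 1512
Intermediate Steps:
v(F, V) = -3
m = 25 (m = (5 + (3 - 3))² = (5 + 0)² = 5² = 25)
(m - 43)*(-(-20)*(-4) + (1 - 5)) = (25 - 43)*(-(-20)*(-4) + (1 - 5)) = -18*(-4*20 - 4) = -18*(-80 - 4) = -18*(-84) = 1512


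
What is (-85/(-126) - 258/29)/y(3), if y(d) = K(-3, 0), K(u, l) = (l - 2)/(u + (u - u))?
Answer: -30043/2436 ≈ -12.333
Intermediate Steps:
K(u, l) = (-2 + l)/u (K(u, l) = (-2 + l)/(u + 0) = (-2 + l)/u)
y(d) = ⅔ (y(d) = (-2 + 0)/(-3) = -⅓*(-2) = ⅔)
(-85/(-126) - 258/29)/y(3) = (-85/(-126) - 258/29)/(⅔) = (-85*(-1/126) - 258*1/29)*(3/2) = (85/126 - 258/29)*(3/2) = -30043/3654*3/2 = -30043/2436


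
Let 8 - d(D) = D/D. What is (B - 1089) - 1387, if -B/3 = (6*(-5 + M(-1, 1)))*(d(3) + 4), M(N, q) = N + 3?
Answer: -1882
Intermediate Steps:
M(N, q) = 3 + N
d(D) = 7 (d(D) = 8 - D/D = 8 - 1*1 = 8 - 1 = 7)
B = 594 (B = -3*6*(-5 + (3 - 1))*(7 + 4) = -3*6*(-5 + 2)*11 = -3*6*(-3)*11 = -(-54)*11 = -3*(-198) = 594)
(B - 1089) - 1387 = (594 - 1089) - 1387 = -495 - 1387 = -1882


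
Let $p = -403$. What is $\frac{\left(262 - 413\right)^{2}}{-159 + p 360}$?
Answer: $- \frac{22801}{145239} \approx -0.15699$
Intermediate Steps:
$\frac{\left(262 - 413\right)^{2}}{-159 + p 360} = \frac{\left(262 - 413\right)^{2}}{-159 - 145080} = \frac{\left(-151\right)^{2}}{-159 - 145080} = \frac{22801}{-145239} = 22801 \left(- \frac{1}{145239}\right) = - \frac{22801}{145239}$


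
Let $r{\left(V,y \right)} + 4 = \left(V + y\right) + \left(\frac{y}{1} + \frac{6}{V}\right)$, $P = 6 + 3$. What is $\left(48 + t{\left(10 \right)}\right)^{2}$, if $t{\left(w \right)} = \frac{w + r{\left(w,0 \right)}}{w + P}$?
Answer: $\frac{21557449}{9025} \approx 2388.6$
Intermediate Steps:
$P = 9$
$r{\left(V,y \right)} = -4 + V + 2 y + \frac{6}{V}$ ($r{\left(V,y \right)} = -4 + \left(\left(V + y\right) + \left(\frac{y}{1} + \frac{6}{V}\right)\right) = -4 + \left(\left(V + y\right) + \left(y 1 + \frac{6}{V}\right)\right) = -4 + \left(\left(V + y\right) + \left(y + \frac{6}{V}\right)\right) = -4 + \left(V + 2 y + \frac{6}{V}\right) = -4 + V + 2 y + \frac{6}{V}$)
$t{\left(w \right)} = \frac{-4 + 2 w + \frac{6}{w}}{9 + w}$ ($t{\left(w \right)} = \frac{w + \left(-4 + w + 2 \cdot 0 + \frac{6}{w}\right)}{w + 9} = \frac{w + \left(-4 + w + 0 + \frac{6}{w}\right)}{9 + w} = \frac{w + \left(-4 + w + \frac{6}{w}\right)}{9 + w} = \frac{-4 + 2 w + \frac{6}{w}}{9 + w}$)
$\left(48 + t{\left(10 \right)}\right)^{2} = \left(48 + \frac{2 \left(3 + 10 \left(-2 + 10\right)\right)}{10 \left(9 + 10\right)}\right)^{2} = \left(48 + 2 \cdot \frac{1}{10} \cdot \frac{1}{19} \left(3 + 10 \cdot 8\right)\right)^{2} = \left(48 + 2 \cdot \frac{1}{10} \cdot \frac{1}{19} \left(3 + 80\right)\right)^{2} = \left(48 + 2 \cdot \frac{1}{10} \cdot \frac{1}{19} \cdot 83\right)^{2} = \left(48 + \frac{83}{95}\right)^{2} = \left(\frac{4643}{95}\right)^{2} = \frac{21557449}{9025}$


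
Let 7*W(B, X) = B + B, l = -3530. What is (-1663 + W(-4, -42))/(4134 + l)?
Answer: -11649/4228 ≈ -2.7552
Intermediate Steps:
W(B, X) = 2*B/7 (W(B, X) = (B + B)/7 = (2*B)/7 = 2*B/7)
(-1663 + W(-4, -42))/(4134 + l) = (-1663 + (2/7)*(-4))/(4134 - 3530) = (-1663 - 8/7)/604 = -11649/7*1/604 = -11649/4228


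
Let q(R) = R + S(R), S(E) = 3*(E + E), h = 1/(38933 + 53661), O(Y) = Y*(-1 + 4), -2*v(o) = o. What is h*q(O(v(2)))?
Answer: -21/92594 ≈ -0.00022680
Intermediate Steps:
v(o) = -o/2
O(Y) = 3*Y (O(Y) = Y*3 = 3*Y)
h = 1/92594 ≈ 1.0800e-5
S(E) = 6*E (S(E) = 3*(2*E) = 6*E)
q(R) = 7*R (q(R) = R + 6*R = 7*R)
h*q(O(v(2))) = (7*(3*(-½*2)))/92594 = (7*(3*(-1)))/92594 = (7*(-3))/92594 = (1/92594)*(-21) = -21/92594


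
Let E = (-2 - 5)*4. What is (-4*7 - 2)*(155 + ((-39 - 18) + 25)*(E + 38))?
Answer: 4950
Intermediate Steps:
E = -28 (E = -7*4 = -28)
(-4*7 - 2)*(155 + ((-39 - 18) + 25)*(E + 38)) = (-4*7 - 2)*(155 + ((-39 - 18) + 25)*(-28 + 38)) = (-28 - 2)*(155 + (-57 + 25)*10) = -30*(155 - 32*10) = -30*(155 - 320) = -30*(-165) = 4950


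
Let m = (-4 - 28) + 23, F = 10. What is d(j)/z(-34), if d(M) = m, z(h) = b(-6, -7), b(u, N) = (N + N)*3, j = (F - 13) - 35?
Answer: 3/14 ≈ 0.21429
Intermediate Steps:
m = -9 (m = -32 + 23 = -9)
j = -38 (j = (10 - 13) - 35 = -3 - 35 = -38)
b(u, N) = 6*N (b(u, N) = (2*N)*3 = 6*N)
z(h) = -42 (z(h) = 6*(-7) = -42)
d(M) = -9
d(j)/z(-34) = -9/(-42) = -9*(-1/42) = 3/14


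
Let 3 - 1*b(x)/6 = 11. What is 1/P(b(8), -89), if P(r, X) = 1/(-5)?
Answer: -5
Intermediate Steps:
b(x) = -48 (b(x) = 18 - 6*11 = 18 - 66 = -48)
P(r, X) = -⅕
1/P(b(8), -89) = 1/(-⅕) = -5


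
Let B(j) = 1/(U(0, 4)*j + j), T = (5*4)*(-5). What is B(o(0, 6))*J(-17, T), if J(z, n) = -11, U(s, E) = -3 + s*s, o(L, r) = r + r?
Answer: 11/24 ≈ 0.45833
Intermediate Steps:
o(L, r) = 2*r
T = -100 (T = 20*(-5) = -100)
U(s, E) = -3 + s**2
B(j) = -1/(2*j) (B(j) = 1/((-3 + 0**2)*j + j) = 1/((-3 + 0)*j + j) = 1/(-3*j + j) = 1/(-2*j) = -1/(2*j))
B(o(0, 6))*J(-17, T) = -1/(2*(2*6))*(-11) = -1/2/12*(-11) = -1/2*1/12*(-11) = -1/24*(-11) = 11/24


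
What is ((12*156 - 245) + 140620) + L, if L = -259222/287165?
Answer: 40848100533/287165 ≈ 1.4225e+5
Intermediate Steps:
L = -259222/287165 (L = -259222*1/287165 = -259222/287165 ≈ -0.90269)
((12*156 - 245) + 140620) + L = ((12*156 - 245) + 140620) - 259222/287165 = ((1872 - 245) + 140620) - 259222/287165 = (1627 + 140620) - 259222/287165 = 142247 - 259222/287165 = 40848100533/287165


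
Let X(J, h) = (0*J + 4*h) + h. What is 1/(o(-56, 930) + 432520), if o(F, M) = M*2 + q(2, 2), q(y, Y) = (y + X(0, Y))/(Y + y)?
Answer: 1/434383 ≈ 2.3021e-6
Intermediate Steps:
X(J, h) = 5*h (X(J, h) = (0 + 4*h) + h = 4*h + h = 5*h)
q(y, Y) = (y + 5*Y)/(Y + y)
o(F, M) = 3 + 2*M (o(F, M) = M*2 + (2 + 5*2)/(2 + 2) = 2*M + (2 + 10)/4 = 2*M + (1/4)*12 = 2*M + 3 = 3 + 2*M)
1/(o(-56, 930) + 432520) = 1/((3 + 2*930) + 432520) = 1/((3 + 1860) + 432520) = 1/(1863 + 432520) = 1/434383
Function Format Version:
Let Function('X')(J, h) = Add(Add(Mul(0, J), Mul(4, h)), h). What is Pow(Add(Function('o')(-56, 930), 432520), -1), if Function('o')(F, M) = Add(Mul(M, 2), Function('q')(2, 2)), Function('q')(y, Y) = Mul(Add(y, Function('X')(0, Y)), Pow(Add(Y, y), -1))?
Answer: Rational(1, 434383) ≈ 2.3021e-6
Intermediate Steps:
Function('X')(J, h) = Mul(5, h) (Function('X')(J, h) = Add(Add(0, Mul(4, h)), h) = Add(Mul(4, h), h) = Mul(5, h))
Function('q')(y, Y) = Mul(Pow(Add(Y, y), -1), Add(y, Mul(5, Y))) (Function('q')(y, Y) = Mul(Add(y, Mul(5, Y)), Pow(Add(Y, y), -1)) = Mul(Pow(Add(Y, y), -1), Add(y, Mul(5, Y))))
Function('o')(F, M) = Add(3, Mul(2, M)) (Function('o')(F, M) = Add(Mul(M, 2), Mul(Pow(Add(2, 2), -1), Add(2, Mul(5, 2)))) = Add(Mul(2, M), Mul(Pow(4, -1), Add(2, 10))) = Add(Mul(2, M), Mul(Rational(1, 4), 12)) = Add(Mul(2, M), 3) = Add(3, Mul(2, M)))
Pow(Add(Function('o')(-56, 930), 432520), -1) = Pow(Add(Add(3, Mul(2, 930)), 432520), -1) = Pow(Add(Add(3, 1860), 432520), -1) = Pow(Add(1863, 432520), -1) = Pow(434383, -1) = Rational(1, 434383)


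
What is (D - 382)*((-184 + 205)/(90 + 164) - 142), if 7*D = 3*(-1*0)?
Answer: 6884977/127 ≈ 54212.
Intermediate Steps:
D = 0 (D = (3*(-1*0))/7 = (3*0)/7 = (⅐)*0 = 0)
(D - 382)*((-184 + 205)/(90 + 164) - 142) = (0 - 382)*((-184 + 205)/(90 + 164) - 142) = -382*(21/254 - 142) = -382*(-36047/254) = 6884977/127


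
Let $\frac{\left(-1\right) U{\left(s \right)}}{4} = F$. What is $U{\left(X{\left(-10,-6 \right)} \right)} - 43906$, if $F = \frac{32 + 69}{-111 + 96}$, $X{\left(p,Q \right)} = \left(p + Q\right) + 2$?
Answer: $- \frac{658186}{15} \approx -43879.0$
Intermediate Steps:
$X{\left(p,Q \right)} = 2 + Q + p$ ($X{\left(p,Q \right)} = \left(Q + p\right) + 2 = 2 + Q + p$)
$F = - \frac{101}{15}$ ($F = \frac{101}{-15} = 101 \left(- \frac{1}{15}\right) = - \frac{101}{15} \approx -6.7333$)
$U{\left(s \right)} = \frac{404}{15}$ ($U{\left(s \right)} = \left(-4\right) \left(- \frac{101}{15}\right) = \frac{404}{15}$)
$U{\left(X{\left(-10,-6 \right)} \right)} - 43906 = \frac{404}{15} - 43906 = - \frac{658186}{15}$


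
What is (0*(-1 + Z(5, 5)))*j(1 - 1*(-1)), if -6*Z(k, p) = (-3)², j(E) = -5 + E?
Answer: 0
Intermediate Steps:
Z(k, p) = -3/2 (Z(k, p) = -⅙*(-3)² = -⅙*9 = -3/2)
(0*(-1 + Z(5, 5)))*j(1 - 1*(-1)) = (0*(-1 - 3/2))*(-5 + (1 - 1*(-1))) = (0*(-5/2))*(-5 + (1 + 1)) = 0*(-5 + 2) = 0*(-3) = 0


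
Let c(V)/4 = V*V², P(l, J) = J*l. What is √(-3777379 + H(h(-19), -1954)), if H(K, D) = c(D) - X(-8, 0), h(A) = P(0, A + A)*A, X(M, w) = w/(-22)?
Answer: I*√29846172035 ≈ 1.7276e+5*I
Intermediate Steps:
X(M, w) = -w/22 (X(M, w) = w*(-1/22) = -w/22)
h(A) = 0 (h(A) = ((A + A)*0)*A = ((2*A)*0)*A = 0*A = 0)
c(V) = 4*V³ (c(V) = 4*(V*V²) = 4*V³)
H(K, D) = 4*D³ (H(K, D) = 4*D³ - (-1)*0/22 = 4*D³ - 1*0 = 4*D³ + 0 = 4*D³)
√(-3777379 + H(h(-19), -1954)) = √(-3777379 + 4*(-1954)³) = √(-3777379 + 4*(-7460598664)) = √(-3777379 - 29842394656) = √(-29846172035) = I*√29846172035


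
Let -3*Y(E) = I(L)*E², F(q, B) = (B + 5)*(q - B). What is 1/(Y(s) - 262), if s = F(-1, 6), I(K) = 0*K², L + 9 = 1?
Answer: -1/262 ≈ -0.0038168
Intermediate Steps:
L = -8 (L = -9 + 1 = -8)
I(K) = 0
F(q, B) = (5 + B)*(q - B)
s = -77 (s = -1*6² - 5*6 + 5*(-1) + 6*(-1) = -1*36 - 30 - 5 - 6 = -36 - 30 - 5 - 6 = -77)
Y(E) = 0 (Y(E) = -0*E² = -⅓*0 = 0)
1/(Y(s) - 262) = 1/(0 - 262) = 1/(-262) = -1/262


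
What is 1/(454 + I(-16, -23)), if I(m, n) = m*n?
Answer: 1/822 ≈ 0.0012165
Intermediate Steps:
1/(454 + I(-16, -23)) = 1/(454 - 16*(-23)) = 1/(454 + 368) = 1/822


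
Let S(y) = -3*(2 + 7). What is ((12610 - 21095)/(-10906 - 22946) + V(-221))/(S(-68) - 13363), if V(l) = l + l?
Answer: 14954099/453278280 ≈ 0.032991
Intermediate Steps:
S(y) = -27 (S(y) = -3*9 = -27)
V(l) = 2*l
((12610 - 21095)/(-10906 - 22946) + V(-221))/(S(-68) - 13363) = ((12610 - 21095)/(-10906 - 22946) + 2*(-221))/(-27 - 13363) = (-8485/(-33852) - 442)/(-13390) = (-8485*(-1/33852) - 442)*(-1/13390) = (8485/33852 - 442)*(-1/13390) = -14954099/33852*(-1/13390) = 14954099/453278280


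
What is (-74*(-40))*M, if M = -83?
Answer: -245680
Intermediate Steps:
(-74*(-40))*M = -74*(-40)*(-83) = 2960*(-83) = -245680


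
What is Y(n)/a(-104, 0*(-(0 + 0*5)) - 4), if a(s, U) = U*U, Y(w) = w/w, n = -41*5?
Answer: 1/16 ≈ 0.062500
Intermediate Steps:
n = -205
Y(w) = 1
a(s, U) = U²
Y(n)/a(-104, 0*(-(0 + 0*5)) - 4) = 1/(0*(-(0 + 0*5)) - 4)² = 1/(0*(-(0 + 0)) - 4)² = 1/(0*(-1*0) - 4)² = 1/(0*0 - 4)² = 1/(0 - 4)² = 1/(-4)² = 1/16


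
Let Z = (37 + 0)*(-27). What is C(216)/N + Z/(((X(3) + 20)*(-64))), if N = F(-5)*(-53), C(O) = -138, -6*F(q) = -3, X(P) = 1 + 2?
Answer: 459219/78016 ≈ 5.8862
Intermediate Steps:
X(P) = 3
F(q) = ½ (F(q) = -⅙*(-3) = ½)
Z = -999 (Z = 37*(-27) = -999)
N = -53/2 (N = (½)*(-53) = -53/2 ≈ -26.500)
C(216)/N + Z/(((X(3) + 20)*(-64))) = -138/(-53/2) - 999*(-1/(64*(3 + 20))) = -138*(-2/53) - 999/(23*(-64)) = 276/53 - 999/(-1472) = 276/53 - 999*(-1/1472) = 276/53 + 999/1472 = 459219/78016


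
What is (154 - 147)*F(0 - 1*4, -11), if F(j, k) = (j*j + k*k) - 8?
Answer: 903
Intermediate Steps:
F(j, k) = -8 + j**2 + k**2 (F(j, k) = (j**2 + k**2) - 8 = -8 + j**2 + k**2)
(154 - 147)*F(0 - 1*4, -11) = (154 - 147)*(-8 + (0 - 1*4)**2 + (-11)**2) = 7*(-8 + (0 - 4)**2 + 121) = 7*(-8 + (-4)**2 + 121) = 7*(-8 + 16 + 121) = 7*129 = 903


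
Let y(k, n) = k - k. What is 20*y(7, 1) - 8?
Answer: -8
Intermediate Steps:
y(k, n) = 0
20*y(7, 1) - 8 = 20*0 - 8 = 0 - 8 = -8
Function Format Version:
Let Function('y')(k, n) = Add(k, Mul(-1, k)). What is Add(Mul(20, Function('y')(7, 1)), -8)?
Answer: -8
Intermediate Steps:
Function('y')(k, n) = 0
Add(Mul(20, Function('y')(7, 1)), -8) = Add(Mul(20, 0), -8) = Add(0, -8) = -8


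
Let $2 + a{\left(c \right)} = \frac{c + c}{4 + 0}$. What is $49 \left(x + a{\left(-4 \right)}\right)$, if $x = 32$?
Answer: $1372$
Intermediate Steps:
$a{\left(c \right)} = -2 + \frac{c}{2}$ ($a{\left(c \right)} = -2 + \frac{c + c}{4 + 0} = -2 + \frac{2 c}{4} = -2 + 2 c \frac{1}{4} = -2 + \frac{c}{2}$)
$49 \left(x + a{\left(-4 \right)}\right) = 49 \left(32 + \left(-2 + \frac{1}{2} \left(-4\right)\right)\right) = 49 \left(32 - 4\right) = 49 \cdot 28 = 1372$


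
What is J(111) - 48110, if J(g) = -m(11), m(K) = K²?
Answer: -48231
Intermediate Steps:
J(g) = -121 (J(g) = -1*11² = -1*121 = -121)
J(111) - 48110 = -121 - 48110 = -48231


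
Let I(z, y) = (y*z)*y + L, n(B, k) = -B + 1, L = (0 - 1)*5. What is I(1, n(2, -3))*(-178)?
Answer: 712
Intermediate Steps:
L = -5 (L = -1*5 = -5)
n(B, k) = 1 - B
I(z, y) = -5 + z*y² (I(z, y) = (y*z)*y - 5 = z*y² - 5 = -5 + z*y²)
I(1, n(2, -3))*(-178) = (-5 + 1*(1 - 1*2)²)*(-178) = (-5 + 1*(1 - 2)²)*(-178) = (-5 + 1*(-1)²)*(-178) = (-5 + 1*1)*(-178) = (-5 + 1)*(-178) = -4*(-178) = 712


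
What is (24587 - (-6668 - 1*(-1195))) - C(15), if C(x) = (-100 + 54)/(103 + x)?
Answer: 1773563/59 ≈ 30060.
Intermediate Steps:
C(x) = -46/(103 + x)
(24587 - (-6668 - 1*(-1195))) - C(15) = (24587 - (-6668 - 1*(-1195))) - (-46)/(103 + 15) = (24587 - (-6668 + 1195)) - (-46)/118 = (24587 - 1*(-5473)) - (-46)/118 = (24587 + 5473) - 1*(-23/59) = 30060 + 23/59 = 1773563/59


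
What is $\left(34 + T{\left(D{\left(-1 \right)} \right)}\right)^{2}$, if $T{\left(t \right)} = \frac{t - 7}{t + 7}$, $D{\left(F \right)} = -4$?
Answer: $\frac{8281}{9} \approx 920.11$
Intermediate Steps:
$T{\left(t \right)} = \frac{-7 + t}{7 + t}$
$\left(34 + T{\left(D{\left(-1 \right)} \right)}\right)^{2} = \left(34 + \frac{-7 - 4}{7 - 4}\right)^{2} = \left(34 + \frac{1}{3} \left(-11\right)\right)^{2} = \left(34 - \frac{11}{3}\right)^{2} = \left(\frac{91}{3}\right)^{2} = \frac{8281}{9}$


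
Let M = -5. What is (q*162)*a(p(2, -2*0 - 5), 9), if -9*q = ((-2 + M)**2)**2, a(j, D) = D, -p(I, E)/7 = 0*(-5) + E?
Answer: -388962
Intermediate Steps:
p(I, E) = -7*E (p(I, E) = -7*(0*(-5) + E) = -7*(0 + E) = -7*E)
q = -2401/9 (q = -(-2 - 5)**4/9 = -((-7)**2)**2/9 = -1/9*49**2 = -1/9*2401 = -2401/9 ≈ -266.78)
(q*162)*a(p(2, -2*0 - 5), 9) = -2401/9*162*9 = -43218*9 = -388962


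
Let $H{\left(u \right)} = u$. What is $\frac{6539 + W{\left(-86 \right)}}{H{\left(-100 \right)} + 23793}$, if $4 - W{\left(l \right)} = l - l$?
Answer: $\frac{6543}{23693} \approx 0.27616$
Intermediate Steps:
$W{\left(l \right)} = 4$ ($W{\left(l \right)} = 4 - \left(l - l\right) = 4 - 0 = 4 + 0 = 4$)
$\frac{6539 + W{\left(-86 \right)}}{H{\left(-100 \right)} + 23793} = \frac{6539 + 4}{-100 + 23793} = \frac{6543}{23693}$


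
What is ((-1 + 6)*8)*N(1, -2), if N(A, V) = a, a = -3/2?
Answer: -60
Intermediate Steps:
a = -3/2 (a = -3*½ = -3/2 ≈ -1.5000)
N(A, V) = -3/2
((-1 + 6)*8)*N(1, -2) = ((-1 + 6)*8)*(-3/2) = (5*8)*(-3/2) = 40*(-3/2) = -60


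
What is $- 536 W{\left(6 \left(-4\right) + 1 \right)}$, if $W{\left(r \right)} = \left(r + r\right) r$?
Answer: $-567088$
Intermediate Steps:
$W{\left(r \right)} = 2 r^{2}$ ($W{\left(r \right)} = 2 r r = 2 r^{2}$)
$- 536 W{\left(6 \left(-4\right) + 1 \right)} = - 536 \cdot 2 \left(6 \left(-4\right) + 1\right)^{2} = - 536 \cdot 2 \left(-24 + 1\right)^{2} = - 536 \cdot 2 \left(-23\right)^{2} = - 536 \cdot 2 \cdot 529 = \left(-536\right) 1058 = -567088$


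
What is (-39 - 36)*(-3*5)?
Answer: 1125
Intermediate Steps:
(-39 - 36)*(-3*5) = -75*(-15) = 1125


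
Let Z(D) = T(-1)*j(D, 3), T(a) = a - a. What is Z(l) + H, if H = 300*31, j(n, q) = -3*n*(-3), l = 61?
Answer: 9300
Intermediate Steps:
j(n, q) = 9*n
T(a) = 0
Z(D) = 0 (Z(D) = 0*(9*D) = 0)
H = 9300
Z(l) + H = 0 + 9300 = 9300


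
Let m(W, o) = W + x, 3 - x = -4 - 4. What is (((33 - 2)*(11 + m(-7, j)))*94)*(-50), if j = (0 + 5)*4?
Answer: -2185500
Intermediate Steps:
j = 20 (j = 5*4 = 20)
x = 11 (x = 3 - (-4 - 4) = 3 - 1*(-8) = 3 + 8 = 11)
m(W, o) = 11 + W (m(W, o) = W + 11 = 11 + W)
(((33 - 2)*(11 + m(-7, j)))*94)*(-50) = (((33 - 2)*(11 + (11 - 7)))*94)*(-50) = ((31*(11 + 4))*94)*(-50) = ((31*15)*94)*(-50) = (465*94)*(-50) = 43710*(-50) = -2185500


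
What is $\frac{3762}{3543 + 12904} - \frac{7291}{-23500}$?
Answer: $\frac{208322077}{386504500} \approx 0.53899$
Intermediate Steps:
$\frac{3762}{3543 + 12904} - \frac{7291}{-23500} = \frac{3762}{16447} - - \frac{7291}{23500} = 3762 \cdot \frac{1}{16447} + \frac{7291}{23500} = \frac{3762}{16447} + \frac{7291}{23500} = \frac{208322077}{386504500}$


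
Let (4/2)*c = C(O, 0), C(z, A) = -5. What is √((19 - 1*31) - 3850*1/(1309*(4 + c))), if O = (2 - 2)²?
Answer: 2*I*√9078/51 ≈ 3.7364*I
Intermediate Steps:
O = 0 (O = 0² = 0)
c = -5/2 (c = (½)*(-5) = -5/2 ≈ -2.5000)
√((19 - 1*31) - 3850*1/(1309*(4 + c))) = √((19 - 1*31) - 3850*1/(1309*(4 - 5/2))) = √((19 - 31) - 3850/(1309*(3/2))) = √(-12 - 3850/3927/2) = √(-12 - 3850*2/3927) = √(-12 - 100/51) = √(-712/51) = 2*I*√9078/51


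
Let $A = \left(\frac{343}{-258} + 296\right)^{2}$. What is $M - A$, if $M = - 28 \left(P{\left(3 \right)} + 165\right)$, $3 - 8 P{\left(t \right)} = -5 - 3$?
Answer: $- \frac{6089889019}{66564} \approx -91489.0$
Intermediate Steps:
$P{\left(t \right)} = \frac{11}{8}$ ($P{\left(t \right)} = \frac{3}{8} - \frac{-5 - 3}{8} = \frac{3}{8} - -1 = \frac{3}{8} + 1 = \frac{11}{8}$)
$A = \frac{5779800625}{66564}$ ($A = \left(343 \left(- \frac{1}{258}\right) + 296\right)^{2} = \left(- \frac{343}{258} + 296\right)^{2} = \left(\frac{76025}{258}\right)^{2} = \frac{5779800625}{66564} \approx 86831.0$)
$M = - \frac{9317}{2}$ ($M = - 28 \left(\frac{11}{8} + 165\right) = \left(-28\right) \frac{1331}{8} = - \frac{9317}{2} \approx -4658.5$)
$M - A = - \frac{9317}{2} - \frac{5779800625}{66564} = - \frac{6089889019}{66564}$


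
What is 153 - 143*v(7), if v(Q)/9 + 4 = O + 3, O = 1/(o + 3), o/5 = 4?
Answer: 31833/23 ≈ 1384.0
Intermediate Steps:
o = 20 (o = 5*4 = 20)
O = 1/23 (O = 1/(20 + 3) = 1/23 ≈ 0.043478)
v(Q) = -198/23 (v(Q) = -36 + 9*(1/23 + 3) = -36 + 9*(70/23) = -36 + 630/23 = -198/23)
153 - 143*v(7) = 153 - 143*(-198/23) = 153 + 28314/23 = 31833/23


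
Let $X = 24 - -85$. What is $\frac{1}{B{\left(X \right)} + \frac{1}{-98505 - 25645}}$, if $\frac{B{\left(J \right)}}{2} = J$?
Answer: $\frac{124150}{27064699} \approx 0.0045872$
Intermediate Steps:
$X = 109$ ($X = 24 + 85 = 109$)
$B{\left(J \right)} = 2 J$
$\frac{1}{B{\left(X \right)} + \frac{1}{-98505 - 25645}} = \frac{1}{2 \cdot 109 + \frac{1}{-98505 - 25645}} = \frac{1}{218 + \frac{1}{-124150}} = \frac{1}{218 - \frac{1}{124150}} = \frac{1}{\frac{27064699}{124150}} = \frac{124150}{27064699}$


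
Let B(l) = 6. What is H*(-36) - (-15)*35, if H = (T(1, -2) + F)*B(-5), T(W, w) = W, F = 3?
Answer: -339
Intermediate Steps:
H = 24 (H = (1 + 3)*6 = 4*6 = 24)
H*(-36) - (-15)*35 = 24*(-36) - (-15)*35 = -864 - 1*(-525) = -864 + 525 = -339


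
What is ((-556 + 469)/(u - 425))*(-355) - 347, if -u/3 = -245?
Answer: -15337/62 ≈ -247.37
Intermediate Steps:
u = 735 (u = -3*(-245) = 735)
((-556 + 469)/(u - 425))*(-355) - 347 = ((-556 + 469)/(735 - 425))*(-355) - 347 = -87/310*(-355) - 347 = 6177/62 - 347 = -15337/62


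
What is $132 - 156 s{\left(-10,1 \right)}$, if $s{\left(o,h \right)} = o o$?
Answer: $-15468$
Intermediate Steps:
$s{\left(o,h \right)} = o^{2}$
$132 - 156 s{\left(-10,1 \right)} = 132 - 156 \left(-10\right)^{2} = 132 - 15600 = -15468$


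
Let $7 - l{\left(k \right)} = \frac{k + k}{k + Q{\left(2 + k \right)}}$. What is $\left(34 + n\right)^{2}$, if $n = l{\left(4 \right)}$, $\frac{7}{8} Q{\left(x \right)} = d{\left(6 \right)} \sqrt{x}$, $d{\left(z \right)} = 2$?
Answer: $\frac{4119441}{2209} - \frac{226800 \sqrt{6}}{2209} \approx 1613.4$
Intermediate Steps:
$Q{\left(x \right)} = \frac{16 \sqrt{x}}{7}$ ($Q{\left(x \right)} = \frac{8 \cdot 2 \sqrt{x}}{7} = \frac{16 \sqrt{x}}{7}$)
$l{\left(k \right)} = 7 - \frac{2 k}{k + \frac{16 \sqrt{2 + k}}{7}}$ ($l{\left(k \right)} = 7 - \frac{k + k}{k + \frac{16 \sqrt{2 + k}}{7}} = 7 - \frac{2 k}{k + \frac{16 \sqrt{2 + k}}{7}}$)
$n = \frac{7 \left(20 + 16 \sqrt{6}\right)}{28 + 16 \sqrt{6}}$ ($n = \frac{7 \left(5 \cdot 4 + 16 \sqrt{2 + 4}\right)}{7 \cdot 4 + 16 \sqrt{2 + 4}} = \frac{7 \left(20 + 16 \sqrt{6}\right)}{28 + 16 \sqrt{6}} \approx 6.1666$)
$\left(34 + n\right)^{2} = \left(34 + \left(\frac{427}{47} - \frac{56 \sqrt{6}}{47}\right)\right)^{2} = \left(\frac{2025}{47} - \frac{56 \sqrt{6}}{47}\right)^{2}$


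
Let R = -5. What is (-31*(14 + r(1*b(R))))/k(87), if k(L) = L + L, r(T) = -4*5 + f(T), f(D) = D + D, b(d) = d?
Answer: 248/87 ≈ 2.8506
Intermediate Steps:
f(D) = 2*D
r(T) = -20 + 2*T (r(T) = -4*5 + 2*T = -20 + 2*T)
k(L) = 2*L
(-31*(14 + r(1*b(R))))/k(87) = (-31*(14 + (-20 + 2*(1*(-5)))))/((2*87)) = -31*(14 + (-20 + 2*(-5)))/174 = -31*(14 + (-20 - 10))*(1/174) = -31*(14 - 30)*(1/174) = -31*(-16)*(1/174) = 496*(1/174) = 248/87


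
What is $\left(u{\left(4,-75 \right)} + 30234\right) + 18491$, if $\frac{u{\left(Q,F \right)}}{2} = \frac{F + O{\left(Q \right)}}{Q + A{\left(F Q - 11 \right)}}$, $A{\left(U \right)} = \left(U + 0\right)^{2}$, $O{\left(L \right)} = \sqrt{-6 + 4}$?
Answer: $\frac{188517019}{3869} + \frac{2 i \sqrt{2}}{96725} \approx 48725.0 + 2.9242 \cdot 10^{-5} i$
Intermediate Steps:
$O{\left(L \right)} = i \sqrt{2}$ ($O{\left(L \right)} = \sqrt{-2} = i \sqrt{2}$)
$A{\left(U \right)} = U^{2}$
$u{\left(Q,F \right)} = \frac{2 \left(F + i \sqrt{2}\right)}{Q + \left(-11 + F Q\right)^{2}}$ ($u{\left(Q,F \right)} = 2 \frac{F + i \sqrt{2}}{Q + \left(F Q - 11\right)^{2}} = 2 \frac{F + i \sqrt{2}}{Q + \left(-11 + F Q\right)^{2}} = \frac{2 \left(F + i \sqrt{2}\right)}{Q + \left(-11 + F Q\right)^{2}}$)
$\left(u{\left(4,-75 \right)} + 30234\right) + 18491 = \left(\frac{2 \left(-75 + i \sqrt{2}\right)}{4 + \left(-11 - 300\right)^{2}} + 30234\right) + 18491 = \left(\frac{2 \left(-75 + i \sqrt{2}\right)}{4 + \left(-311\right)^{2}} + 30234\right) + 18491 = \left(\frac{2 \left(-75 + i \sqrt{2}\right)}{4 + 96721} + 30234\right) + 18491 = \left(\frac{2 \left(-75 + i \sqrt{2}\right)}{96725} + 30234\right) + 18491 = \left(2 \cdot \frac{1}{96725} \left(-75 + i \sqrt{2}\right) + 30234\right) + 18491 = \left(\left(- \frac{6}{3869} + \frac{2 i \sqrt{2}}{96725}\right) + 30234\right) + 18491 = \left(\frac{116975340}{3869} + \frac{2 i \sqrt{2}}{96725}\right) + 18491 = \frac{188517019}{3869} + \frac{2 i \sqrt{2}}{96725}$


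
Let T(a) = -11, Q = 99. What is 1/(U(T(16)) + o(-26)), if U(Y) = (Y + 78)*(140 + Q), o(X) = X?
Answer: 1/15987 ≈ 6.2551e-5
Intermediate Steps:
U(Y) = 18642 + 239*Y (U(Y) = (Y + 78)*(140 + 99) = (78 + Y)*239 = 18642 + 239*Y)
1/(U(T(16)) + o(-26)) = 1/((18642 + 239*(-11)) - 26) = 1/((18642 - 2629) - 26) = 1/(16013 - 26) = 1/15987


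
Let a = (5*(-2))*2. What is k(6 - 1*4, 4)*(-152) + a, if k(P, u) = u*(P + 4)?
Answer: -3668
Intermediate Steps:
k(P, u) = u*(4 + P)
a = -20 (a = -10*2 = -20)
k(6 - 1*4, 4)*(-152) + a = (4*(4 + (6 - 1*4)))*(-152) - 20 = (4*(4 + (6 - 4)))*(-152) - 20 = (4*(4 + 2))*(-152) - 20 = (4*6)*(-152) - 20 = 24*(-152) - 20 = -3648 - 20 = -3668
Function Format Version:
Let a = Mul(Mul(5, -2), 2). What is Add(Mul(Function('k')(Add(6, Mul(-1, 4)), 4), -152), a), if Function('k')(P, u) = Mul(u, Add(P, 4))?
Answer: -3668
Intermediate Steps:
Function('k')(P, u) = Mul(u, Add(4, P))
a = -20 (a = Mul(-10, 2) = -20)
Add(Mul(Function('k')(Add(6, Mul(-1, 4)), 4), -152), a) = Add(Mul(Mul(4, Add(4, Add(6, Mul(-1, 4)))), -152), -20) = Add(Mul(Mul(4, Add(4, Add(6, -4))), -152), -20) = Add(Mul(Mul(4, Add(4, 2)), -152), -20) = Add(Mul(Mul(4, 6), -152), -20) = Add(Mul(24, -152), -20) = Add(-3648, -20) = -3668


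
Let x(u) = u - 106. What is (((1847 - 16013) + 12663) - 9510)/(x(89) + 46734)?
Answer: -11013/46717 ≈ -0.23574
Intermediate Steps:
x(u) = -106 + u
(((1847 - 16013) + 12663) - 9510)/(x(89) + 46734) = (((1847 - 16013) + 12663) - 9510)/((-106 + 89) + 46734) = ((-14166 + 12663) - 9510)/(-17 + 46734) = (-1503 - 9510)/46717 = -11013*1/46717 = -11013/46717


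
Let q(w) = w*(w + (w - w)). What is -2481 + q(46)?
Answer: -365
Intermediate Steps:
q(w) = w² (q(w) = w*(w + 0) = w*w = w²)
-2481 + q(46) = -2481 + 46² = -2481 + 2116 = -365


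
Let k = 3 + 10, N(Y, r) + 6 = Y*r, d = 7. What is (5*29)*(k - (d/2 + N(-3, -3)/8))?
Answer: 10585/8 ≈ 1323.1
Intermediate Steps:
N(Y, r) = -6 + Y*r
k = 13
(5*29)*(k - (d/2 + N(-3, -3)/8)) = (5*29)*(13 - (7/2 + (-6 - 3*(-3))/8)) = 145*(13 - (7*(½) + (-6 + 9)*(⅛))) = 145*(13 - (7/2 + 3*(⅛))) = 145*(13 - (7/2 + 3/8)) = 145*(13 - 1*31/8) = 145*(13 - 31/8) = 145*(73/8) = 10585/8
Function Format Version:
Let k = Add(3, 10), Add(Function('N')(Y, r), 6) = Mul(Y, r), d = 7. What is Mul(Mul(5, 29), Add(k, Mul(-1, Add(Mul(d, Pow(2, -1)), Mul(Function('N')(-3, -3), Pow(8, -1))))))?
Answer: Rational(10585, 8) ≈ 1323.1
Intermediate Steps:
Function('N')(Y, r) = Add(-6, Mul(Y, r))
k = 13
Mul(Mul(5, 29), Add(k, Mul(-1, Add(Mul(d, Pow(2, -1)), Mul(Function('N')(-3, -3), Pow(8, -1)))))) = Mul(Mul(5, 29), Add(13, Mul(-1, Add(Mul(7, Pow(2, -1)), Mul(Add(-6, Mul(-3, -3)), Pow(8, -1)))))) = Mul(145, Add(13, Mul(-1, Add(Mul(7, Rational(1, 2)), Mul(Add(-6, 9), Rational(1, 8)))))) = Mul(145, Add(13, Mul(-1, Add(Rational(7, 2), Mul(3, Rational(1, 8)))))) = Mul(145, Add(13, Mul(-1, Add(Rational(7, 2), Rational(3, 8))))) = Mul(145, Add(13, Mul(-1, Rational(31, 8)))) = Mul(145, Add(13, Rational(-31, 8))) = Mul(145, Rational(73, 8)) = Rational(10585, 8)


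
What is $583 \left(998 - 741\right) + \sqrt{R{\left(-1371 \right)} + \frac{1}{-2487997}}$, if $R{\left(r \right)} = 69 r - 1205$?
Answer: $149831 + \frac{3 i \sqrt{65893236179693137}}{2487997} \approx 1.4983 \cdot 10^{5} + 309.52 i$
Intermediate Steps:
$R{\left(r \right)} = -1205 + 69 r$
$583 \left(998 - 741\right) + \sqrt{R{\left(-1371 \right)} + \frac{1}{-2487997}} = 583 \left(998 - 741\right) + \sqrt{\left(-1205 + 69 \left(-1371\right)\right) + \frac{1}{-2487997}} = 583 \cdot 257 + \sqrt{\left(-1205 - 94599\right) - \frac{1}{2487997}} = 149831 + \sqrt{-95804 - \frac{1}{2487997}} = 149831 + \sqrt{- \frac{238360064589}{2487997}} = 149831 + \frac{3 i \sqrt{65893236179693137}}{2487997}$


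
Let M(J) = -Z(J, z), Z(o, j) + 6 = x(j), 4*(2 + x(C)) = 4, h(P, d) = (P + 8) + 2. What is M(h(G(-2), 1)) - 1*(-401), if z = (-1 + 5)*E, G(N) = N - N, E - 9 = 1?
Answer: 408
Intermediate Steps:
E = 10 (E = 9 + 1 = 10)
G(N) = 0
h(P, d) = 10 + P (h(P, d) = (8 + P) + 2 = 10 + P)
x(C) = -1 (x(C) = -2 + (1/4)*4 = -2 + 1 = -1)
z = 40 (z = (-1 + 5)*10 = 4*10 = 40)
Z(o, j) = -7 (Z(o, j) = -6 - 1 = -7)
M(J) = 7 (M(J) = -1*(-7) = 7)
M(h(G(-2), 1)) - 1*(-401) = 7 - 1*(-401) = 7 + 401 = 408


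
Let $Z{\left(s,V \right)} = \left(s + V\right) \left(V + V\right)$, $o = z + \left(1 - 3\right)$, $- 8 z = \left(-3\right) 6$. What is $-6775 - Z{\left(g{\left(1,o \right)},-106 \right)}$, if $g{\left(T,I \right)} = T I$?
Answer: $-29194$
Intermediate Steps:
$z = \frac{9}{4}$ ($z = - \frac{\left(-3\right) 6}{8} = \left(- \frac{1}{8}\right) \left(-18\right) = \frac{9}{4} \approx 2.25$)
$o = \frac{1}{4}$ ($o = \frac{9}{4} + \left(1 - 3\right) = \frac{9}{4} - 2 = \frac{1}{4} \approx 0.25$)
$g{\left(T,I \right)} = I T$
$Z{\left(s,V \right)} = 2 V \left(V + s\right)$ ($Z{\left(s,V \right)} = \left(V + s\right) 2 V = 2 V \left(V + s\right)$)
$-6775 - Z{\left(g{\left(1,o \right)},-106 \right)} = -6775 - 2 \left(-106\right) \left(-106 + \frac{1}{4} \cdot 1\right) = -6775 - 2 \left(-106\right) \left(-106 + \frac{1}{4}\right) = -6775 - 2 \left(-106\right) \left(- \frac{423}{4}\right) = -6775 - 22419 = -29194$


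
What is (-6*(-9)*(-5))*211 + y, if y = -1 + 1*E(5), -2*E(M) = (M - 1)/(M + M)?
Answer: -284856/5 ≈ -56971.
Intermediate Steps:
E(M) = -(-1 + M)/(4*M) (E(M) = -(M - 1)/(2*(M + M)) = -(-1 + M)/(2*(2*M)) = -(-1 + M)*1/(2*M)/2 = -(-1 + M)/(4*M))
y = -6/5 (y = -1 + 1*((1/4)*(1 - 1*5)/5) = -1 + 1*((1/4)*(1/5)*(1 - 5)) = -1 + 1*((1/4)*(1/5)*(-4)) = -1 + 1*(-1/5) = -1 - 1/5 = -6/5 ≈ -1.2000)
(-6*(-9)*(-5))*211 + y = (-6*(-9)*(-5))*211 - 6/5 = (54*(-5))*211 - 6/5 = -270*211 - 6/5 = -56970 - 6/5 = -284856/5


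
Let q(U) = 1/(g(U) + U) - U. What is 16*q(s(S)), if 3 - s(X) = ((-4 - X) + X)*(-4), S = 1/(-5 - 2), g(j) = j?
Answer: 2696/13 ≈ 207.38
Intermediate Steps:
S = -⅐ (S = 1/(-7) = -⅐ ≈ -0.14286)
s(X) = -13 (s(X) = 3 - ((-4 - X) + X)*(-4) = 3 - (-4)*(-4) = 3 - 1*16 = 3 - 16 = -13)
q(U) = 1/(2*U) - U (q(U) = 1/(U + U) - U = 1/(2*U) - U)
16*q(s(S)) = 16*((½)/(-13) - 1*(-13)) = 16*((½)*(-1/13) + 13) = 16*(-1/26 + 13) = 16*(337/26) = 2696/13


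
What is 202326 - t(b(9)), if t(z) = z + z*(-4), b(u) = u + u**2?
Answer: 202596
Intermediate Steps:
t(z) = -3*z (t(z) = z - 4*z = -3*z)
202326 - t(b(9)) = 202326 - (-3)*9*(1 + 9) = 202326 - (-3)*9*10 = 202326 - (-3)*90 = 202326 - 1*(-270) = 202326 + 270 = 202596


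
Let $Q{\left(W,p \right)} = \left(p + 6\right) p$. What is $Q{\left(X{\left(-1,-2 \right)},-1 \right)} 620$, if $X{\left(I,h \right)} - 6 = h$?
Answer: $-3100$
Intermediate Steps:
$X{\left(I,h \right)} = 6 + h$
$Q{\left(W,p \right)} = p \left(6 + p\right)$ ($Q{\left(W,p \right)} = \left(6 + p\right) p = p \left(6 + p\right)$)
$Q{\left(X{\left(-1,-2 \right)},-1 \right)} 620 = - (6 - 1) 620 = \left(-1\right) 5 \cdot 620 = \left(-5\right) 620 = -3100$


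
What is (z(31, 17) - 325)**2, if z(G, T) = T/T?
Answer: 104976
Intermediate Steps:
z(G, T) = 1
(z(31, 17) - 325)**2 = (1 - 325)**2 = (-324)**2 = 104976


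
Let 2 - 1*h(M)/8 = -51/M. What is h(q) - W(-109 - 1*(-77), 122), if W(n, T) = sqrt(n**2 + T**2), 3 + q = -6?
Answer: -88/3 - 2*sqrt(3977) ≈ -155.46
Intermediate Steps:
q = -9 (q = -3 - 6 = -9)
h(M) = 16 + 408/M (h(M) = 16 - (-408)/M = 16 + 408/M)
W(n, T) = sqrt(T**2 + n**2)
h(q) - W(-109 - 1*(-77), 122) = (16 + 408/(-9)) - sqrt(122**2 + (-109 - 1*(-77))**2) = (16 + 408*(-1/9)) - sqrt(14884 + (-109 + 77)**2) = (16 - 136/3) - sqrt(14884 + (-32)**2) = -88/3 - sqrt(14884 + 1024) = -88/3 - sqrt(15908) = -88/3 - 2*sqrt(3977)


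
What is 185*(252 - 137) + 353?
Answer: 21628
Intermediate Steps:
185*(252 - 137) + 353 = 185*115 + 353 = 21275 + 353 = 21628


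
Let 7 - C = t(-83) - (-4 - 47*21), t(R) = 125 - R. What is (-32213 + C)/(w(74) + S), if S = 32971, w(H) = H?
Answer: -2227/2203 ≈ -1.0109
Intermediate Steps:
C = -1192 (C = 7 - ((125 - 1*(-83)) - (-4 - 47*21)) = 7 - ((125 + 83) - (-4 - 987)) = 7 - (208 - 1*(-991)) = 7 - (208 + 991) = 7 - 1*1199 = 7 - 1199 = -1192)
(-32213 + C)/(w(74) + S) = (-32213 - 1192)/(74 + 32971) = -33405/33045 = -33405*1/33045 = -2227/2203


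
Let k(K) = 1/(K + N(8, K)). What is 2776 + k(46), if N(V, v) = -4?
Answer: 116593/42 ≈ 2776.0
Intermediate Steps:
k(K) = 1/(-4 + K) (k(K) = 1/(K - 4) = 1/(-4 + K))
2776 + k(46) = 2776 + 1/(-4 + 46) = 2776 + 1/42 = 116593/42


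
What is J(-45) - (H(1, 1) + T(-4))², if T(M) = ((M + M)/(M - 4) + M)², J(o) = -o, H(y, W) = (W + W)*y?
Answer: -76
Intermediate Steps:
H(y, W) = 2*W*y (H(y, W) = (2*W)*y = 2*W*y)
T(M) = (M + 2*M/(-4 + M))² (T(M) = ((2*M)/(-4 + M) + M)² = (2*M/(-4 + M) + M)² = (M + 2*M/(-4 + M))²)
J(-45) - (H(1, 1) + T(-4))² = -1*(-45) - (2*1*1 + (-4)²*(-2 - 4)²/(-4 - 4)²)² = 45 - (2 + 16*(-6)²/(-8)²)² = 45 - (2 + 16*(1/64)*36)² = 45 - (2 + 9)² = 45 - 1*11² = 45 - 1*121 = 45 - 121 = -76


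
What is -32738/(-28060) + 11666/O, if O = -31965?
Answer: 71912221/89693790 ≈ 0.80175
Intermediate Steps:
-32738/(-28060) + 11666/O = -32738/(-28060) + 11666/(-31965) = -32738*(-1/28060) + 11666*(-1/31965) = 16369/14030 - 11666/31965 = 71912221/89693790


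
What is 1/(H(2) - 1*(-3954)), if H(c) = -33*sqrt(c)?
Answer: 659/2605323 + 11*sqrt(2)/5210646 ≈ 0.00025593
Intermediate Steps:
1/(H(2) - 1*(-3954)) = 1/(-33*sqrt(2) - 1*(-3954)) = 1/(-33*sqrt(2) + 3954) = 1/(3954 - 33*sqrt(2))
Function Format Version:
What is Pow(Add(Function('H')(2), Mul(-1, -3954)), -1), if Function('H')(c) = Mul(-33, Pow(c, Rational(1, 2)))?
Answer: Add(Rational(659, 2605323), Mul(Rational(11, 5210646), Pow(2, Rational(1, 2)))) ≈ 0.00025593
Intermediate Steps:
Pow(Add(Function('H')(2), Mul(-1, -3954)), -1) = Pow(Add(Mul(-33, Pow(2, Rational(1, 2))), Mul(-1, -3954)), -1) = Pow(Add(Mul(-33, Pow(2, Rational(1, 2))), 3954), -1) = Pow(Add(3954, Mul(-33, Pow(2, Rational(1, 2)))), -1)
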